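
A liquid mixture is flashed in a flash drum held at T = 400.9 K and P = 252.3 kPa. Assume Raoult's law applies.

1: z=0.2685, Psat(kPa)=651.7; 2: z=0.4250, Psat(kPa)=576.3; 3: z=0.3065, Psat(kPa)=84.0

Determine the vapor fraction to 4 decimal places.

ψ = 0.8194

Raoult's law: Kᵢ = Pᵢˢᵃᵗ/P = Pᵢˢᵃᵗ/252.3.
  K_1 = 651.7/252.3 = 2.583036, K_2 = 576.3/252.3 = 2.284185, K_3 = 84.0/252.3 = 0.332937
Rachford–Rice: g(ψ) = Σ zᵢ(Kᵢ−1)/(1+ψ(Kᵢ−1)) = 0.
Feasibility: ΣzᵢKᵢ = 1.7664, Σzᵢ/Kᵢ = 1.2106 — both > 1, two phases present.
Newton iteration, ψ⁰ = 0.44:
  ψ = 0.4400: g = 0.30987, g' = -0.7932 → ψ = 0.8307
  ψ = 0.8307: g = -0.01086, g' = -0.9756 → ψ = 0.8196
  ψ = 0.8196: g = -0.00010, g' = -0.9576 → ψ = 0.8194
Converged at ψ = 0.8194.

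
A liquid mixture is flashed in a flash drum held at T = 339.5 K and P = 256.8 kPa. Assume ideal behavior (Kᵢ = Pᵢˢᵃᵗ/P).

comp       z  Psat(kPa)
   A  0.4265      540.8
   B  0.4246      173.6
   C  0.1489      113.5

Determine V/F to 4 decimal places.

V/F = 0.5665

Raoult's law: Kᵢ = Pᵢˢᵃᵗ/P = Pᵢˢᵃᵗ/256.8.
  K_A = 540.8/256.8 = 2.105919, K_B = 173.6/256.8 = 0.676012, K_C = 113.5/256.8 = 0.441978
Material balance + equilibrium reduce to Σ zᵢ(Kᵢ−1)/(1+V/F(Kᵢ−1)) = 0.
Check two-phase: ΣzᵢKᵢ = 1.2510 > 1 and Σzᵢ/Kᵢ = 1.1675 > 1, so g(0) = 0.2510 > 0 and g(1) = -0.1675 < 0.
Iterate (Newton) starting at V/F = 0.5:
  V/F = 0.5000: g = 0.02432, g' = -0.3690 → V/F = 0.5659
  V/F = 0.5659: g = 0.00021, g' = -0.3632 → V/F = 0.5665
Converged at V/F = 0.5665.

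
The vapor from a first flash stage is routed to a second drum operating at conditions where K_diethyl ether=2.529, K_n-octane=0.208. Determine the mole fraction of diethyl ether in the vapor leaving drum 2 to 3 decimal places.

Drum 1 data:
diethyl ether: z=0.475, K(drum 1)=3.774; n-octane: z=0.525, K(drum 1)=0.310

Drum 1:
Let ψ₁ = V/F and solve Σ zᵢ(Kᵢ−1)/(1+ψ₁(Kᵢ−1)) = 0.
g(0) = ΣzᵢKᵢ − 1 = 0.955 and g(1) = 1 − Σzᵢ/Kᵢ = -0.819, so a root lies in (0, 1).
Binary case is linear: z₁(K₁−1)(1+ψ₁(K₂−1)) + z₂(K₂−1)(1+ψ₁(K₁−1)) = 0
⇒ ψ₁ = [z₁(K₁−1)+z₂(K₂−1)] / [−(K₁−1)(K₂−1)] = 0.9554/1.9141 = 0.499
Drum-1 compositions:
  diethyl ether: x = 0.199, y = 0.752
  n-octane: x = 0.801, y = 0.248
Drum-2 feed = drum-1 vapor: z₂ = (0.7517, 0.2483).
Drum 2:
Let ψ₂ = V/F and solve Σ zᵢ(Kᵢ−1)/(1+ψ₂(Kᵢ−1)) = 0.
g(0) = ΣzᵢKᵢ − 1 = 0.953 and g(1) = 1 − Σzᵢ/Kᵢ = -0.491, so a root lies in (0, 1).
Binary case is linear: z₁(K₁−1)(1+ψ₂(K₂−1)) + z₂(K₂−1)(1+ψ₂(K₁−1)) = 0
⇒ ψ₂ = [z₁(K₁−1)+z₂(K₂−1)] / [−(K₁−1)(K₂−1)] = 0.9528/1.2110 = 0.787
  diethyl ether: x = 0.341, y = 0.863
  n-octane: x = 0.659, y = 0.137

y_diethyl ether (drum 2) = 0.863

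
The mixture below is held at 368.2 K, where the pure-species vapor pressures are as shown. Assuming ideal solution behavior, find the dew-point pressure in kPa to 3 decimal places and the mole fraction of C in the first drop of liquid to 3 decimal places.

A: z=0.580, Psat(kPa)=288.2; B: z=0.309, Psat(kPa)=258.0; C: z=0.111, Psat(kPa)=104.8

Pdew = 234.229 kPa, x_C = 0.248

At the dew point ψ → 1, so Σzᵢ/Kᵢ = 1 with Kᵢ = Pᵢˢᵃᵗ/P ⇒ 1/P = Σzᵢ/Pᵢˢᵃᵗ.
1/P = 0.580/288.2 + 0.309/258.0 + 0.111/104.8 = 0.004269 ⇒ P = 234.229 kPa
xᵢ = zᵢP/Pᵢˢᵃᵗ ⇒ x_C = 0.111·234.229/104.8 = 0.248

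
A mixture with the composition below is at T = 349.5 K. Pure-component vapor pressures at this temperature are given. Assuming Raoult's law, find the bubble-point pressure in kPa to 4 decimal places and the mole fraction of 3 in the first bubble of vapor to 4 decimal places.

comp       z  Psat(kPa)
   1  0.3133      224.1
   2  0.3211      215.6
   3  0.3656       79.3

At the bubble point ψ → 0, so ΣzᵢKᵢ = 1 with Kᵢ = Pᵢˢᵃᵗ/P ⇒ P = ΣzᵢPᵢˢᵃᵗ.
P = 0.3133·224.1 + 0.3211·215.6 + 0.3656·79.3 = 168.4318 kPa
yᵢ = zᵢPᵢˢᵃᵗ/P ⇒ y_3 = 0.3656·79.3/168.4318 = 0.1721

Pbub = 168.4318 kPa, y_3 = 0.1721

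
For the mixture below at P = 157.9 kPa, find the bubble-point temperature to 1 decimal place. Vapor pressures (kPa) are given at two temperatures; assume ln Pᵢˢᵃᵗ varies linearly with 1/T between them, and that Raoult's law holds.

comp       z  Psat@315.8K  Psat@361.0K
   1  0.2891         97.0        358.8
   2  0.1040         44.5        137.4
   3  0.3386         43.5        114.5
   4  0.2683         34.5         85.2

T = 355.4 K

Bubble-point temperature: ΣzᵢPᵢˢᵃᵗ(T) = P. Interpolate ln Pᵢˢᵃᵗ = aᵢ + bᵢ/T.
  T = 315.8 K: ΣzᵢPᵢˢᵃᵗ = 56.66 kPa
  T = 361.0 K: ΣzᵢPᵢˢᵃᵗ = 179.65 kPa
  T = 338.4 K: ΣzᵢPᵢˢᵃᵗ = 104.46 kPa
  T = 349.7 K: ΣzᵢPᵢˢᵃᵗ = 138.08 kPa
  T = 355.4 K: ΣzᵢPᵢˢᵃᵗ = 157.98 kPa
  T = 352.5 K: ΣzᵢPᵢˢᵃᵗ = 147.60 kPa
Interpolating between 352.5 K and 355.4 K gives T ≈ 355.4 K.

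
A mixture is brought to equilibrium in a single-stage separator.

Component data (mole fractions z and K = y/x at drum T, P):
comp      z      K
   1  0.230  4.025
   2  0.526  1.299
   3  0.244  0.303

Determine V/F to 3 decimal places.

Material balance + equilibrium reduce to Σ zᵢ(Kᵢ−1)/(1+V/F(Kᵢ−1)) = 0.
g(0) = ΣzᵢKᵢ − 1 = 0.683 and g(1) = 1 − Σzᵢ/Kᵢ = -0.267, so a root lies in (0, 1).
Newton iteration, V/F⁰ = 0.44:
  V/F = 0.440: g = 0.1922, g' = -0.671 → V/F = 0.727
  V/F = 0.727: g = 0.0022, g' = -0.724 → V/F = 0.730
Converged at V/F = 0.730.

V/F = 0.730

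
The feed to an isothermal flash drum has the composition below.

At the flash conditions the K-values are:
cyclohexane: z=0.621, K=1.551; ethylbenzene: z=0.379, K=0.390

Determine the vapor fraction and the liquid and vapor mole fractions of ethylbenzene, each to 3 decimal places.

Rachford–Rice: g(ψ) = Σ zᵢ(Kᵢ−1)/(1+ψ(Kᵢ−1)) = 0.
Check two-phase: ΣzᵢKᵢ = 1.111 > 1 and Σzᵢ/Kᵢ = 1.372 > 1, so g(0) = 0.111 > 0 and g(1) = -0.372 < 0.
Binary case is linear: z₁(K₁−1)(1+ψ(K₂−1)) + z₂(K₂−1)(1+ψ(K₁−1)) = 0
⇒ ψ = [z₁(K₁−1)+z₂(K₂−1)] / [−(K₁−1)(K₂−1)] = 0.1110/0.3361 = 0.330
Compositions from xᵢ = zᵢ/(1+ψ(Kᵢ−1)), yᵢ = Kᵢxᵢ:
  cyclohexane: x = 0.525, y = 0.815
  ethylbenzene: x = 0.475, y = 0.185

ψ = 0.330, x_ethylbenzene = 0.475, y_ethylbenzene = 0.185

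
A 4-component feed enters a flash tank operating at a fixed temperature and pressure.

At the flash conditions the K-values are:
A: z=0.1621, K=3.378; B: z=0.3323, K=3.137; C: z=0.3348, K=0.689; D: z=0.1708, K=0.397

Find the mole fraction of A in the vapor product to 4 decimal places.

y_A = 0.1752

Rachford–Rice: g(V/F) = Σ zᵢ(Kᵢ−1)/(1+V/F(Kᵢ−1)) = 0.
g(0) = ΣzᵢKᵢ − 1 = 0.8885 and g(1) = 1 − Σzᵢ/Kᵢ = -0.0701, so a root lies in (0, 1).
Newton–Raphson from V/F = 0.55:
  V/F = 0.5500: g = 0.21376, g' = -0.6789 → V/F = 0.8648
  V/F = 0.8648: g = 0.01777, g' = -0.6170 → V/F = 0.8936
  V/F = 0.8936: g = -0.00014, g' = -0.6273 → V/F = 0.8934
Converged at V/F = 0.8934.
Compositions from xᵢ = zᵢ/(1+V/F(Kᵢ−1)), yᵢ = Kᵢxᵢ:
  A: x = 0.0519, y = 0.1752
  B: x = 0.1142, y = 0.3583
  C: x = 0.4636, y = 0.3194
  D: x = 0.3703, y = 0.1470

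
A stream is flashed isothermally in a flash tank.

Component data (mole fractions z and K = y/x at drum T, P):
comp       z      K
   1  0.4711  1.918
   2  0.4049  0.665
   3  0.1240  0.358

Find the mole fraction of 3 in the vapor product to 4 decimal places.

Material balance + equilibrium reduce to Σ zᵢ(Kᵢ−1)/(1+ψ(Kᵢ−1)) = 0.
Feasibility: ΣzᵢKᵢ = 1.2172, Σzᵢ/Kᵢ = 1.2009 — both > 1, two phases present.
Newton–Raphson from ψ = 0.5:
  ψ = 0.5000: g = 0.01624, g' = -0.3629 → ψ = 0.5447
  ψ = 0.5447: g = -0.00004, g' = -0.3653 → ψ = 0.5446
Converged at ψ = 0.5446.
Compositions from xᵢ = zᵢ/(1+ψ(Kᵢ−1)), yᵢ = Kᵢxᵢ:
  1: x = 0.3141, y = 0.6024
  2: x = 0.4953, y = 0.3293
  3: x = 0.1907, y = 0.0683

y_3 = 0.0683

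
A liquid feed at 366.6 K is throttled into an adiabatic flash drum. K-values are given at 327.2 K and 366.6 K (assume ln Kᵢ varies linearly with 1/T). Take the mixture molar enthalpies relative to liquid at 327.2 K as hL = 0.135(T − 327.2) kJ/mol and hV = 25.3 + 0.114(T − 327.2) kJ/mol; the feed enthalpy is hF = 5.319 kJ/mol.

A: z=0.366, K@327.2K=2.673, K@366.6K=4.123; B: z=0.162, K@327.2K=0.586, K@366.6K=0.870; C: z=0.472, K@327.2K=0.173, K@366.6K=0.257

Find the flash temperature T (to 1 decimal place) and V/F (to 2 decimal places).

T = 333.3 K, V/F = 0.18

Adiabatic flash: solve Rachford–Rice at each trial T, then check hF = ψ·hV(T) + (1−ψ)·hL(T).
  T = 327.2 K: K = (2.673, 0.586, 0.173), RR gives ψ = 0.125, H_out = 3.170 kJ/mol
  T = 366.6 K: K = (4.123, 0.870, 0.257), RR gives ψ = 0.390, H_out = 14.851 kJ/mol
  T = 346.9 K: K = (3.361, 0.722, 0.213), RR gives ψ = 0.276, H_out = 9.529 kJ/mol
  T = 337.0 K: K = (3.006, 0.652, 0.193), RR gives ψ = 0.207, H_out = 6.525 kJ/mol
  T = 332.1 K: K = (2.837, 0.619, 0.183), RR gives ψ = 0.168, H_out = 4.907 kJ/mol
  T = 334.6 K: K = (2.922, 0.636, 0.188), RR gives ψ = 0.189, H_out = 5.746 kJ/mol
  T = 333.4 K: K = (2.881, 0.627, 0.185), RR gives ψ = 0.179, H_out = 5.346 kJ/mol
Linear interpolation between T = 332.1 (H_out = 4.907) and T = 333.4 (H_out = 5.346) on hF = 5.319 gives T ≈ 333.3 K, at which ψ = 0.18.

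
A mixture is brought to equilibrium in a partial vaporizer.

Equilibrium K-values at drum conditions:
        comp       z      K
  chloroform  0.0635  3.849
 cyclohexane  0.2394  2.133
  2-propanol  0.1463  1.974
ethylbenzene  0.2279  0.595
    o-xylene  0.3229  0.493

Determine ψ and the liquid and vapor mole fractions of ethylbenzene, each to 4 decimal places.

ψ = 0.5178, x_ethylbenzene = 0.2884, y_ethylbenzene = 0.1716

Rachford–Rice: g(ψ) = Σ zᵢ(Kᵢ−1)/(1+ψ(Kᵢ−1)) = 0.
Check two-phase: ΣzᵢKᵢ = 1.3386 > 1 and Σzᵢ/Kᵢ = 1.2408 > 1, so g(0) = 0.3386 > 0 and g(1) = -0.2408 < 0.
Newton–Raphson from ψ = 0.5:
  ψ = 0.5000: g = 0.00856, g' = -0.4834 → ψ = 0.5177
  ψ = 0.5177: g = 0.00003, g' = -0.4800 → ψ = 0.5178
Converged at ψ = 0.5178.
Compositions from xᵢ = zᵢ/(1+ψ(Kᵢ−1)), yᵢ = Kᵢxᵢ:
  chloroform: x = 0.0257, y = 0.0987
  cyclohexane: x = 0.1509, y = 0.3218
  2-propanol: x = 0.0973, y = 0.1920
  ethylbenzene: x = 0.2884, y = 0.1716
  o-xylene: x = 0.4378, y = 0.2159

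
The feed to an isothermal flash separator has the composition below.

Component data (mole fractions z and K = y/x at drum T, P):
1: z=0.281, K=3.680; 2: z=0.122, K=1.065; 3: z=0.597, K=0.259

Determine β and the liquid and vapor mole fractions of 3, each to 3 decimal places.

Rachford–Rice: g(β) = Σ zᵢ(Kᵢ−1)/(1+β(Kᵢ−1)) = 0.
Check two-phase: ΣzᵢKᵢ = 1.319 > 1 and Σzᵢ/Kᵢ = 2.496 > 1, so g(0) = 0.319 > 0 and g(1) = -1.496 < 0.
Newton–Raphson from β = 0.56:
  β = 0.560: g = -0.4474, g' = -1.281 → β = 0.211
  β = 0.211: g = -0.0352, g' = -1.285 → β = 0.183
  β = 0.183: g = 0.0008, g' = -1.347 → β = 0.184
Converged at β = 0.184.
Compositions from xᵢ = zᵢ/(1+β(Kᵢ−1)), yᵢ = Kᵢxᵢ:
  1: x = 0.188, y = 0.693
  2: x = 0.121, y = 0.128
  3: x = 0.691, y = 0.179

β = 0.184, x_3 = 0.691, y_3 = 0.179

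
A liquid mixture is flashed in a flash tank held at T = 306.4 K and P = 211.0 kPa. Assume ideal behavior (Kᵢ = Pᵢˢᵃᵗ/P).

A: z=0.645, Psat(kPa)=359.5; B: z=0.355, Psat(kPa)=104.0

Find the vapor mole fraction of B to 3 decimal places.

y_B = 0.286

Raoult's law: Kᵢ = Pᵢˢᵃᵗ/P = Pᵢˢᵃᵗ/211.0.
  K_A = 359.5/211.0 = 1.70379, K_B = 104.0/211.0 = 0.49289
Rachford–Rice: g(β) = Σ zᵢ(Kᵢ−1)/(1+β(Kᵢ−1)) = 0.
Feasibility: ΣzᵢKᵢ = 1.274, Σzᵢ/Kᵢ = 1.099 — both > 1, two phases present.
Binary case is linear: z₁(K₁−1)(1+β(K₂−1)) + z₂(K₂−1)(1+β(K₁−1)) = 0
⇒ β = [z₁(K₁−1)+z₂(K₂−1)] / [−(K₁−1)(K₂−1)] = 0.2739/0.3569 = 0.768
Compositions from xᵢ = zᵢ/(1+β(Kᵢ−1)), yᵢ = Kᵢxᵢ:
  A: x = 0.419, y = 0.714
  B: x = 0.581, y = 0.286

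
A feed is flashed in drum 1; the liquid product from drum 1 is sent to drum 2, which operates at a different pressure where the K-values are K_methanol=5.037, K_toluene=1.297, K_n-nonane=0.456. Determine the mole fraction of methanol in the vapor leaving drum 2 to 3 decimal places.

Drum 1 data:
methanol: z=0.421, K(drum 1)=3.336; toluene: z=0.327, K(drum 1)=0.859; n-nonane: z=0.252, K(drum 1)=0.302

y_methanol (drum 2) = 0.302

Drum 1:
Material balance + equilibrium reduce to Σ zᵢ(Kᵢ−1)/(1+ψ₁(Kᵢ−1)) = 0.
g(0) = ΣzᵢKᵢ − 1 = 0.761 and g(1) = 1 − Σzᵢ/Kᵢ = -0.341, so a root lies in (0, 1).
Iterate (Newton) starting at ψ₁ = 0.5:
  ψ₁ = 0.500: g = 0.1338, g' = -0.786 → ψ₁ = 0.670
  ψ₁ = 0.670: g = 0.0019, g' = -0.790 → ψ₁ = 0.673
Converged at ψ₁ = 0.673.
Drum-1 compositions:
  methanol: x = 0.164, y = 0.546
  toluene: x = 0.361, y = 0.310
  n-nonane: x = 0.475, y = 0.143
Drum-2 feed = drum-1 liquid: z₂ = (0.1637, 0.3613, 0.4750).
Drum 2:
Let ψ₂ = V/F and solve Σ zᵢ(Kᵢ−1)/(1+ψ₂(Kᵢ−1)) = 0.
g(0) = ΣzᵢKᵢ − 1 = 0.510 and g(1) = 1 − Σzᵢ/Kᵢ = -0.353, so a root lies in (0, 1).
Newton iteration, ψ₂⁰ = 0.56:
  ψ₂ = 0.560: g = -0.0769, g' = -0.565 → ψ₂ = 0.424
  ψ₂ = 0.424: g = 0.0032, g' = -0.626 → ψ₂ = 0.429
Converged at ψ₂ = 0.429.
  methanol: x = 0.060, y = 0.302
  toluene: x = 0.320, y = 0.416
  n-nonane: x = 0.620, y = 0.283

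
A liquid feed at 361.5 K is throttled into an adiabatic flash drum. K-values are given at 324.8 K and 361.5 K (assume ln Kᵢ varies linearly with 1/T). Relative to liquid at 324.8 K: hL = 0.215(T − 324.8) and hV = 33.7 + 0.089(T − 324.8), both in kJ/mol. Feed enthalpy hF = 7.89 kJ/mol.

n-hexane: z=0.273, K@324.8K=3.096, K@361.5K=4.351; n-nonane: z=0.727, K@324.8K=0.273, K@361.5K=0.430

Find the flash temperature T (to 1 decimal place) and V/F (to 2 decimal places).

T = 341.3 K, V/F = 0.14

Adiabatic flash: solve Rachford–Rice at each trial T, then check hF = ψ·hV(T) + (1−ψ)·hL(T).
  T = 324.8 K: K = (3.096, 0.273), RR gives ψ = 0.029, H_out = 0.966 kJ/mol
  T = 361.5 K: K = (4.351, 0.430), RR gives ψ = 0.262, H_out = 15.508 kJ/mol
  T = 343.1 K: K = (3.702, 0.347), RR gives ψ = 0.149, H_out = 8.605 kJ/mol
  T = 334.0 K: K = (3.395, 0.309), RR gives ψ = 0.091, H_out = 4.955 kJ/mol
  T = 338.6 K: K = (3.549, 0.328), RR gives ψ = 0.121, H_out = 6.829 kJ/mol
  T = 340.9 K: K = (3.627, 0.337), RR gives ψ = 0.135, H_out = 7.743 kJ/mol
Linear interpolation between T = 340.9 (H_out = 7.743) and T = 343.1 (H_out = 8.605) on hF = 7.89 gives T ≈ 341.3 K, at which ψ = 0.14.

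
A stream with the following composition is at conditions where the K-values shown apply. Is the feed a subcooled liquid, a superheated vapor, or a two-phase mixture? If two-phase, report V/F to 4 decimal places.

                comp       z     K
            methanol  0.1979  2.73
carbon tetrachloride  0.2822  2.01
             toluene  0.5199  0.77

superheated vapor

ΣzᵢKᵢ = 1.5078; Σzᵢ/Kᵢ = 0.8881.
Since Σzᵢ/Kᵢ < 1 the mixture is above its dew point — single vapor phase.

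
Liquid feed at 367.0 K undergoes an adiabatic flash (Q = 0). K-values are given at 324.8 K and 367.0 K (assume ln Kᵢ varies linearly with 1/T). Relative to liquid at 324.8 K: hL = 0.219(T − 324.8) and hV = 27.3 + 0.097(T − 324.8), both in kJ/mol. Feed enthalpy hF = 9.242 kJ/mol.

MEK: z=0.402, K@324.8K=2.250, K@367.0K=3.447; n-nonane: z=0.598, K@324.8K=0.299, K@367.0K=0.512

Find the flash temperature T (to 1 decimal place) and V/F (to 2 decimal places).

T = 337.7 K, V/F = 0.25

Adiabatic flash: solve Rachford–Rice at each trial T, then check hF = ψ·hV(T) + (1−ψ)·hL(T).
  T = 324.8 K: K = (2.250, 0.299), RR gives ψ = 0.095, H_out = 2.595 kJ/mol
  T = 367.0 K: K = (3.447, 0.512), RR gives ψ = 0.579, H_out = 22.076 kJ/mol
  T = 345.9 K: K = (2.821, 0.398), RR gives ψ = 0.339, H_out = 13.007 kJ/mol
  T = 335.4 K: K = (2.530, 0.347), RR gives ψ = 0.224, H_out = 8.157 kJ/mol
  T = 340.6 K: K = (2.673, 0.371), RR gives ψ = 0.282, H_out = 10.616 kJ/mol
  T = 338.0 K: K = (2.601, 0.359), RR gives ψ = 0.254, H_out = 9.403 kJ/mol
  T = 336.7 K: K = (2.565, 0.353), RR gives ψ = 0.239, H_out = 8.785 kJ/mol
Linear interpolation between T = 336.7 (H_out = 8.785) and T = 338.0 (H_out = 9.403) on hF = 9.242 gives T ≈ 337.7 K, at which ψ = 0.25.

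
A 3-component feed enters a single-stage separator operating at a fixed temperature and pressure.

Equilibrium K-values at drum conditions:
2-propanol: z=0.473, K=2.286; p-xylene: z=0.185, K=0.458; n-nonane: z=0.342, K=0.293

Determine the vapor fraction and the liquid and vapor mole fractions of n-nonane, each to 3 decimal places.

ψ = 0.316, x_n-nonane = 0.440, y_n-nonane = 0.129

Rachford–Rice: g(ψ) = Σ zᵢ(Kᵢ−1)/(1+ψ(Kᵢ−1)) = 0.
g(0) = ΣzᵢKᵢ − 1 = 0.266 and g(1) = 1 − Σzᵢ/Kᵢ = -0.778, so a root lies in (0, 1).
Newton iteration, ψ⁰ = 0.66:
  ψ = 0.660: g = -0.2804, g' = -0.961 → ψ = 0.368
  ψ = 0.368: g = -0.0395, g' = -0.758 → ψ = 0.316
Converged at ψ = 0.316.
Compositions from xᵢ = zᵢ/(1+ψ(Kᵢ−1)), yᵢ = Kᵢxᵢ:
  2-propanol: x = 0.336, y = 0.769
  p-xylene: x = 0.223, y = 0.102
  n-nonane: x = 0.440, y = 0.129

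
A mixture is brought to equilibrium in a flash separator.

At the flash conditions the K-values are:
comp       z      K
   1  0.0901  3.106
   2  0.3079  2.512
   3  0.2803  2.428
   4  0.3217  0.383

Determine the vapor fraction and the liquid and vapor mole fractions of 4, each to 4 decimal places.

ψ = 0.8906, x_4 = 0.7141, y_4 = 0.2735

Let ψ = V/F and solve Σ zᵢ(Kᵢ−1)/(1+ψ(Kᵢ−1)) = 0.
Check two-phase: ΣzᵢKᵢ = 1.8571 > 1 and Σzᵢ/Kᵢ = 1.1070 > 1, so g(0) = 0.8571 > 0 and g(1) = -0.1070 < 0.
Iterate (Newton) starting at ψ = 0.46:
  ψ = 0.4600: g = 0.33538, g' = -0.7949 → ψ = 0.8819
  ψ = 0.8819: g = 0.00767, g' = -0.8795 → ψ = 0.8906
Converged at ψ = 0.8906.
Compositions from xᵢ = zᵢ/(1+ψ(Kᵢ−1)), yᵢ = Kᵢxᵢ:
  1: x = 0.0313, y = 0.0973
  2: x = 0.1312, y = 0.3296
  3: x = 0.1234, y = 0.2996
  4: x = 0.7141, y = 0.2735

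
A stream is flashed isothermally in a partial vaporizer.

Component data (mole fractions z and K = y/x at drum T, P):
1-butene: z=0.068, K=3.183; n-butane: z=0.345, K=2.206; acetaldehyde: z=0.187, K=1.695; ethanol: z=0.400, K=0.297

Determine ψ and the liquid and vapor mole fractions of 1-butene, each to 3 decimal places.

ψ = 0.492, x_1-butene = 0.033, y_1-butene = 0.104

Newton iteration, ψ⁰ = 0.5:
  ψ = 0.500: g = -0.0066, g' = -0.789 → ψ = 0.492
Converged at ψ = 0.492.
Compositions from xᵢ = zᵢ/(1+ψ(Kᵢ−1)), yᵢ = Kᵢxᵢ:
  1-butene: x = 0.033, y = 0.104
  n-butane: x = 0.217, y = 0.478
  acetaldehyde: x = 0.139, y = 0.236
  ethanol: x = 0.611, y = 0.182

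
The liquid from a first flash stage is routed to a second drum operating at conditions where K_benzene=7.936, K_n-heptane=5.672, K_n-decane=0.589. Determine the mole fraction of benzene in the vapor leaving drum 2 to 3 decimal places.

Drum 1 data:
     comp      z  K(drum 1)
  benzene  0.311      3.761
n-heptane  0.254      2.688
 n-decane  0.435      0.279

y_benzene (drum 2) = 0.223

Drum 1:
Iterate (Newton) starting at ψ₁ = 0.5:
  ψ₁ = 0.500: g = 0.1028, g' = -1.184 → ψ₁ = 0.587
  ψ₁ = 0.587: g = -0.0005, g' = -1.207 → ψ₁ = 0.586
Converged at ψ₁ = 0.586.
Drum-1 compositions:
  benzene: x = 0.119, y = 0.447
  n-heptane: x = 0.128, y = 0.343
  n-decane: x = 0.754, y = 0.210
Drum-2 feed = drum-1 liquid: z₂ = (0.1187, 0.1277, 0.7536).
Drum 2:
Material balance + equilibrium reduce to Σ zᵢ(Kᵢ−1)/(1+ψ₂(Kᵢ−1)) = 0.
g(0) = ΣzᵢKᵢ − 1 = 1.110 and g(1) = 1 − Σzᵢ/Kᵢ = -0.317, so a root lies in (0, 1).
Newton–Raphson from ψ₂ = 0.5:
  ψ₂ = 0.500: g = -0.0267, g' = -0.738 → ψ₂ = 0.464
  ψ₂ = 0.464: g = 0.0010, g' = -0.793 → ψ₂ = 0.465
Converged at ψ₂ = 0.465.
  benzene: x = 0.028, y = 0.223
  n-heptane: x = 0.040, y = 0.228
  n-decane: x = 0.932, y = 0.549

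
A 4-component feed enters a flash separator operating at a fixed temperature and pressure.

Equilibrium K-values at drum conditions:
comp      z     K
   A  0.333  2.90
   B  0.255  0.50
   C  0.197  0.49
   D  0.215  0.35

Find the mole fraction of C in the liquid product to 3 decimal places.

Rachford–Rice: g(ψ) = Σ zᵢ(Kᵢ−1)/(1+ψ(Kᵢ−1)) = 0.
g(0) = ΣzᵢKᵢ − 1 = 0.265 and g(1) = 1 − Σzᵢ/Kᵢ = -0.641, so a root lies in (0, 1).
Newton iteration, ψ⁰ = 0.69:
  ψ = 0.690: g = -0.3293, g' = -0.794 → ψ = 0.275
  ψ = 0.275: g = -0.0196, g' = -0.808 → ψ = 0.251
Converged at ψ = 0.251.
Compositions from xᵢ = zᵢ/(1+ψ(Kᵢ−1)), yᵢ = Kᵢxᵢ:
  A: x = 0.225, y = 0.653
  B: x = 0.292, y = 0.146
  C: x = 0.226, y = 0.111
  D: x = 0.257, y = 0.090

x_C = 0.226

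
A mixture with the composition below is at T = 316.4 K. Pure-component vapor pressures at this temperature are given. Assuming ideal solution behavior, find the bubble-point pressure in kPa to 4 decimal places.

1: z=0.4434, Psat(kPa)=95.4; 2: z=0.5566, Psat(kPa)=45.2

Pbub = 67.4587 kPa

At the bubble point ψ → 0, so ΣzᵢKᵢ = 1 with Kᵢ = Pᵢˢᵃᵗ/P ⇒ P = ΣzᵢPᵢˢᵃᵗ.
P = 0.4434·95.4 + 0.5566·45.2 = 67.4587 kPa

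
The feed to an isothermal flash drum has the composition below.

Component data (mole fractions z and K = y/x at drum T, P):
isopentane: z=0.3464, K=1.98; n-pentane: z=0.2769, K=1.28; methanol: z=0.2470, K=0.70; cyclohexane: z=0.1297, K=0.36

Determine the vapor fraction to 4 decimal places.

Iterate (Newton) starting at ψ = 0.5:
  ψ = 0.5000: g = 0.08660, g' = -0.3122 → ψ = 0.7774
  ψ = 0.7774: g = -0.00548, g' = -0.3700 → ψ = 0.7626
  ψ = 0.7626: g = -0.00005, g' = -0.3638 → ψ = 0.7624
Converged at ψ = 0.7624.

ψ = 0.7624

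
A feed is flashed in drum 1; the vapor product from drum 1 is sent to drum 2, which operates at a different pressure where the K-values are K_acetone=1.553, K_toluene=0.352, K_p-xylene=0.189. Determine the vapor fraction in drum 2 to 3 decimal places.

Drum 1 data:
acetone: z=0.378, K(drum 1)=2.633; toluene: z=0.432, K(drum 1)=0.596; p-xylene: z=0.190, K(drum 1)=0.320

Drum 1:
Let ψ₁ = V/F and solve Σ zᵢ(Kᵢ−1)/(1+ψ₁(Kᵢ−1)) = 0.
Check two-phase: ΣzᵢKᵢ = 1.314 > 1 and Σzᵢ/Kᵢ = 1.462 > 1, so g(0) = 0.314 > 0 and g(1) = -0.462 < 0.
Newton iteration, ψ₁⁰ = 0.5:
  ψ₁ = 0.500: g = -0.0746, g' = -0.618 → ψ₁ = 0.379
  ψ₁ = 0.379: g = 0.0010, g' = -0.642 → ψ₁ = 0.381
Converged at ψ₁ = 0.381.
Drum-1 compositions:
  acetone: x = 0.233, y = 0.614
  toluene: x = 0.511, y = 0.304
  p-xylene: x = 0.256, y = 0.082
Drum-2 feed = drum-1 vapor: z₂ = (0.6137, 0.3043, 0.0820).
Drum 2:
Iterate (Newton) starting at ψ₂ = 0.54:
  ψ₂ = 0.540: g = -0.1604, g' = -0.584 → ψ₂ = 0.266
  ψ₂ = 0.266: g = -0.0271, g' = -0.417 → ψ₂ = 0.201
  ψ₂ = 0.201: g = -0.0006, g' = -0.398 → ψ₂ = 0.199
Converged at ψ₂ = 0.199.
  acetone: x = 0.553, y = 0.859
  toluene: x = 0.349, y = 0.123
  p-xylene: x = 0.098, y = 0.018

V/F (drum 2) = 0.199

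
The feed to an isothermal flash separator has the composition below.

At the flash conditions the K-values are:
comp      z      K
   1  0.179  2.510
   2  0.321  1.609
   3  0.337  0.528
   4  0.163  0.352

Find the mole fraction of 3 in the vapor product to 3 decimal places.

y_3 = 0.216

Material balance + equilibrium reduce to Σ zᵢ(Kᵢ−1)/(1+ψ(Kᵢ−1)) = 0.
Feasibility: ΣzᵢKᵢ = 1.201, Σzᵢ/Kᵢ = 1.372 — both > 1, two phases present.
Newton–Raphson from ψ = 0.5:
  ψ = 0.500: g = -0.0606, g' = -0.481 → ψ = 0.374
  ψ = 0.374: g = -0.0006, g' = -0.476 → ψ = 0.373
Converged at ψ = 0.373.
Compositions from xᵢ = zᵢ/(1+ψ(Kᵢ−1)), yᵢ = Kᵢxᵢ:
  1: x = 0.115, y = 0.287
  2: x = 0.262, y = 0.421
  3: x = 0.409, y = 0.216
  4: x = 0.215, y = 0.076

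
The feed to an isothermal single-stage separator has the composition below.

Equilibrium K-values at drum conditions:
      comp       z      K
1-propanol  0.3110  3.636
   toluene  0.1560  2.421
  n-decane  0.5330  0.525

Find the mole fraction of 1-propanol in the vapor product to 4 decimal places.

y_1-propanol = 0.3858

Newton iteration, V/F⁰ = 0.5:
  V/F = 0.5000: g = 0.15123, g' = -0.7167 → V/F = 0.7110
  V/F = 0.7110: g = 0.01321, g' = -0.6137 → V/F = 0.7325
  V/F = 0.7325: g = 0.00004, g' = -0.6100 → V/F = 0.7326
Converged at V/F = 0.7326.
Compositions from xᵢ = zᵢ/(1+V/F(Kᵢ−1)), yᵢ = Kᵢxᵢ:
  1-propanol: x = 0.1061, y = 0.3858
  toluene: x = 0.0764, y = 0.1850
  n-decane: x = 0.8175, y = 0.4292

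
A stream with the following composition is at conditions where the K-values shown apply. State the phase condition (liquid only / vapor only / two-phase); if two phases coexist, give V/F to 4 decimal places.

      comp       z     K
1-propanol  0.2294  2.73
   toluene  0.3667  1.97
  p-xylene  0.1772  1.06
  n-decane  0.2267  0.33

ΣzᵢKᵢ = 1.6113; Σzᵢ/Kᵢ = 1.1243.
Both exceed 1, so a two-phase solution exists.
Rachford–Rice: g(ψ) = Σ zᵢ(Kᵢ−1)/(1+ψ(Kᵢ−1)) = 0.
Newton iteration, ψ⁰ = 0.61:
  ψ = 0.6100: g = 0.16995, g' = -0.5904 → ψ = 0.8979
  ψ = 0.8979: g = -0.02558, g' = -0.8455 → ψ = 0.8676
  ψ = 0.8676: g = -0.00082, g' = -0.7926 → ψ = 0.8666
Converged at ψ = 0.8666.

two-phase, V/F = 0.8666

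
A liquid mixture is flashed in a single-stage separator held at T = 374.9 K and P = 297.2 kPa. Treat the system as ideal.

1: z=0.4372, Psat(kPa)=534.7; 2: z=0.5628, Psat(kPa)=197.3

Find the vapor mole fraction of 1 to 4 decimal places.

Raoult's law: Kᵢ = Pᵢˢᵃᵗ/P = Pᵢˢᵃᵗ/297.2.
  K_1 = 534.7/297.2 = 1.799125, K_2 = 197.3/297.2 = 0.663863
Let ψ = V/F and solve Σ zᵢ(Kᵢ−1)/(1+ψ(Kᵢ−1)) = 0.
g(0) = ΣzᵢKᵢ − 1 = 0.1602 and g(1) = 1 − Σzᵢ/Kᵢ = -0.0908, so a root lies in (0, 1).
Binary case is linear: z₁(K₁−1)(1+ψ(K₂−1)) + z₂(K₂−1)(1+ψ(K₁−1)) = 0
⇒ ψ = [z₁(K₁−1)+z₂(K₂−1)] / [−(K₁−1)(K₂−1)] = 0.16020/0.26862 = 0.5964
Compositions from xᵢ = zᵢ/(1+ψ(Kᵢ−1)), yᵢ = Kᵢxᵢ:
  1: x = 0.2961, y = 0.5327
  2: x = 0.7039, y = 0.4673

y_1 = 0.5327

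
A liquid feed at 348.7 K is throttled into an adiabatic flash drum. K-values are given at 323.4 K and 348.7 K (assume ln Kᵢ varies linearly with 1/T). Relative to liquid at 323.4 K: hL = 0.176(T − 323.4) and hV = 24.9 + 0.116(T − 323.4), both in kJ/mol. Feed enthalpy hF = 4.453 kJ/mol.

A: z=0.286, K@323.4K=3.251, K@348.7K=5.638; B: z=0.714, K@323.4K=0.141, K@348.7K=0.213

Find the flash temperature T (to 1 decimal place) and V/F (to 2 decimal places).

T = 333.3 K, V/F = 0.11

Adiabatic flash: solve Rachford–Rice at each trial T, then check hF = ψ·hV(T) + (1−ψ)·hL(T).
  T = 323.4 K: K = (3.251, 0.141), RR gives ψ = 0.016, H_out = 0.392 kJ/mol
  T = 348.7 K: K = (5.638, 0.213), RR gives ψ = 0.209, H_out = 9.350 kJ/mol
  T = 336.0 K: K = (4.321, 0.175), RR gives ψ = 0.131, H_out = 5.392 kJ/mol
  T = 329.7 K: K = (3.758, 0.157), RR gives ψ = 0.080, H_out = 3.082 kJ/mol
  T = 332.9 K: K = (4.037, 0.166), RR gives ψ = 0.108, H_out = 4.294 kJ/mol
  T = 334.4 K: K = (4.173, 0.170), RR gives ψ = 0.120, H_out = 4.834 kJ/mol
Linear interpolation between T = 332.9 (H_out = 4.294) and T = 334.4 (H_out = 4.834) on hF = 4.453 gives T ≈ 333.3 K, at which ψ = 0.11.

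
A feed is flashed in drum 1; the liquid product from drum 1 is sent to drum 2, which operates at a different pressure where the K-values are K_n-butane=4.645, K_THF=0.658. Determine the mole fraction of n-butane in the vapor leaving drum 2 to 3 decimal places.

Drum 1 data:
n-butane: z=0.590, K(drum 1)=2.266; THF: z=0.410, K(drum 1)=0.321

Drum 1:
Binary case is linear: z₁(K₁−1)(1+ψ₁(K₂−1)) + z₂(K₂−1)(1+ψ₁(K₁−1)) = 0
⇒ ψ₁ = [z₁(K₁−1)+z₂(K₂−1)] / [−(K₁−1)(K₂−1)] = 0.4685/0.8596 = 0.545
Drum-1 compositions:
  n-butane: x = 0.349, y = 0.791
  THF: x = 0.651, y = 0.209
Drum-2 feed = drum-1 liquid: z₂ = (0.3491, 0.6509).
Drum 2:
Let ψ₂ = V/F and solve Σ zᵢ(Kᵢ−1)/(1+ψ₂(Kᵢ−1)) = 0.
g(0) = ΣzᵢKᵢ − 1 = 1.050 and g(1) = 1 − Σzᵢ/Kᵢ = -0.064, so a root lies in (0, 1).
Iterate (Newton) starting at ψ₂ = 0.5:
  ψ₂ = 0.500: g = 0.1823, g' = -0.693 → ψ₂ = 0.763
  ψ₂ = 0.763: g = 0.0353, g' = -0.464 → ψ₂ = 0.839
  ψ₂ = 0.839: g = 0.0013, g' = -0.431 → ψ₂ = 0.842
Converged at ψ₂ = 0.842.
  n-butane: x = 0.086, y = 0.398
  THF: x = 0.914, y = 0.602

y_n-butane (drum 2) = 0.398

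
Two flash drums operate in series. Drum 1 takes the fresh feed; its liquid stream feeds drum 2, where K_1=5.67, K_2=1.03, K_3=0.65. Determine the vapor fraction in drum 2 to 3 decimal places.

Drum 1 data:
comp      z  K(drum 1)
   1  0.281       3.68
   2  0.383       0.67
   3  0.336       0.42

Drum 1:
Rachford–Rice: g(ψ₁) = Σ zᵢ(Kᵢ−1)/(1+ψ₁(Kᵢ−1)) = 0.
Check two-phase: ΣzᵢKᵢ = 1.432 > 1 and Σzᵢ/Kᵢ = 1.448 > 1, so g(0) = 0.432 > 0 and g(1) = -0.448 < 0.
Newton–Raphson from ψ₁ = 0.64:
  ψ₁ = 0.640: g = -0.1928, g' = -0.627 → ψ₁ = 0.332
  ψ₁ = 0.332: g = 0.0149, g' = -0.791 → ψ₁ = 0.351
  ψ₁ = 0.351: g = 0.0002, g' = -0.767 → ψ₁ = 0.352
Converged at ψ₁ = 0.352.
Drum-1 compositions:
  1: x = 0.145, y = 0.532
  2: x = 0.433, y = 0.290
  3: x = 0.422, y = 0.177
Drum-2 feed = drum-1 liquid: z₂ = (0.1447, 0.4333, 0.4221).
Drum 2:
Material balance + equilibrium reduce to Σ zᵢ(Kᵢ−1)/(1+ψ₂(Kᵢ−1)) = 0.
g(0) = ΣzᵢKᵢ − 1 = 0.541 and g(1) = 1 − Σzᵢ/Kᵢ = -0.095, so a root lies in (0, 1).
Newton–Raphson from ψ₂ = 0.5:
  ψ₂ = 0.500: g = 0.0364, g' = -0.360 → ψ₂ = 0.601
  ψ₂ = 0.601: g = 0.0032, g' = -0.301 → ψ₂ = 0.612
Converged at ψ₂ = 0.612.
  1: x = 0.038, y = 0.213
  2: x = 0.425, y = 0.438
  3: x = 0.537, y = 0.349

V/F (drum 2) = 0.612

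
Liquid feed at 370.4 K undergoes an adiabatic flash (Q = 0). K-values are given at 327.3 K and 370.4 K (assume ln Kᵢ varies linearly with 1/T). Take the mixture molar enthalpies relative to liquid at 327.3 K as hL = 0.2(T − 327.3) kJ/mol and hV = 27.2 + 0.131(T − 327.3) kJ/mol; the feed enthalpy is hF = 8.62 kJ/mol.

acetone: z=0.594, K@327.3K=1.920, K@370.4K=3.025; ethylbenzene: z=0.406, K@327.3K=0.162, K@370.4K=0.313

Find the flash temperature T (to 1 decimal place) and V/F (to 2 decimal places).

Adiabatic flash: solve Rachford–Rice at each trial T, then check hF = ψ·hV(T) + (1−ψ)·hL(T).
  T = 327.3 K: K = (1.920, 0.162), RR gives ψ = 0.268, H_out = 7.277 kJ/mol
  T = 370.4 K: K = (3.025, 0.313), RR gives ψ = 0.664, H_out = 24.709 kJ/mol
  T = 348.9 K: K = (2.445, 0.230), RR gives ψ = 0.491, H_out = 16.931 kJ/mol
  T = 338.1 K: K = (2.175, 0.194), RR gives ψ = 0.392, H_out = 12.520 kJ/mol
  T = 332.7 K: K = (2.046, 0.178), RR gives ψ = 0.334, H_out = 10.040 kJ/mol
  T = 330.0 K: K = (1.982, 0.170), RR gives ψ = 0.302, H_out = 8.701 kJ/mol
  T = 328.6 K: K = (1.950, 0.166), RR gives ψ = 0.285, H_out = 7.974 kJ/mol
Linear interpolation between T = 328.6 (H_out = 7.974) and T = 330.0 (H_out = 8.701) on hF = 8.62 gives T ≈ 329.8 K, at which ψ = 0.30.

T = 329.8 K, V/F = 0.30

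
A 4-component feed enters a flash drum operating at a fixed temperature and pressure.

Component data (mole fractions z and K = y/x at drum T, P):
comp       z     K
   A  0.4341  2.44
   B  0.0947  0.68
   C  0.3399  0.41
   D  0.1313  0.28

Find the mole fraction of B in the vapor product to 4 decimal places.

y_B = 0.0726

Material balance + equilibrium reduce to Σ zᵢ(Kᵢ−1)/(1+ψ(Kᵢ−1)) = 0.
g(0) = ΣzᵢKᵢ − 1 = 0.2997 and g(1) = 1 − Σzᵢ/Kᵢ = -0.6151, so a root lies in (0, 1).
Newton iteration, ψ⁰ = 0.47:
  ψ = 0.4700: g = -0.08325, g' = -0.7156 → ψ = 0.3537
  ψ = 0.3537: g = -0.00025, g' = -0.7190 → ψ = 0.3533
Converged at ψ = 0.3533.
Compositions from xᵢ = zᵢ/(1+ψ(Kᵢ−1)), yᵢ = Kᵢxᵢ:
  A: x = 0.2877, y = 0.7020
  B: x = 0.1068, y = 0.0726
  C: x = 0.4294, y = 0.1761
  D: x = 0.1761, y = 0.0493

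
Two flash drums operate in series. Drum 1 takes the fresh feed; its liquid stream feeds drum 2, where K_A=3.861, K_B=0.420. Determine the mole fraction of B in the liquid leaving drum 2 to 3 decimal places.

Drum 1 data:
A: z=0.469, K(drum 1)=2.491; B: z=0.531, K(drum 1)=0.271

Drum 1:
Material balance + equilibrium reduce to Σ zᵢ(Kᵢ−1)/(1+ψ₁(Kᵢ−1)) = 0.
Check two-phase: ΣzᵢKᵢ = 1.312 > 1 and Σzᵢ/Kᵢ = 2.148 > 1, so g(0) = 0.312 > 0 and g(1) = -1.148 < 0.
Binary case is linear: z₁(K₁−1)(1+ψ₁(K₂−1)) + z₂(K₂−1)(1+ψ₁(K₁−1)) = 0
⇒ ψ₁ = [z₁(K₁−1)+z₂(K₂−1)] / [−(K₁−1)(K₂−1)] = 0.3122/1.0869 = 0.287
Drum-1 compositions:
  A: x = 0.328, y = 0.818
  B: x = 0.672, y = 0.182
Drum-2 feed = drum-1 liquid: z₂ = (0.3284, 0.6716).
Drum 2:
Material balance + equilibrium reduce to Σ zᵢ(Kᵢ−1)/(1+ψ₂(Kᵢ−1)) = 0.
g(0) = ΣzᵢKᵢ − 1 = 0.550 and g(1) = 1 − Σzᵢ/Kᵢ = -0.684, so a root lies in (0, 1).
Binary case is linear: z₁(K₁−1)(1+ψ₂(K₂−1)) + z₂(K₂−1)(1+ψ₂(K₁−1)) = 0
⇒ ψ₂ = [z₁(K₁−1)+z₂(K₂−1)] / [−(K₁−1)(K₂−1)] = 0.5500/1.6594 = 0.331
  A: x = 0.169, y = 0.651
  B: x = 0.831, y = 0.349

x_B (drum 2) = 0.831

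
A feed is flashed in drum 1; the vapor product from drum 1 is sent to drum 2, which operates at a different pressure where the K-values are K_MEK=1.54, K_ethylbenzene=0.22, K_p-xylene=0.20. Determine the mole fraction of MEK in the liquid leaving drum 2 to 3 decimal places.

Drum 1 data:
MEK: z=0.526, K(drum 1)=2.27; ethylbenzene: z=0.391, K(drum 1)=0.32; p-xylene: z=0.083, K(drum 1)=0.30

Drum 1:
Rachford–Rice: g(ψ₁) = Σ zᵢ(Kᵢ−1)/(1+ψ₁(Kᵢ−1)) = 0.
Feasibility: ΣzᵢKᵢ = 1.344, Σzᵢ/Kᵢ = 1.730 — both > 1, two phases present.
Iterate (Newton) starting at ψ₁ = 0.5:
  ψ₁ = 0.500: g = -0.0837, g' = -0.829 → ψ₁ = 0.399
  ψ₁ = 0.399: g = -0.0022, g' = -0.793 → ψ₁ = 0.396
Converged at ψ₁ = 0.396.
Drum-1 compositions:
  MEK: x = 0.350, y = 0.794
  ethylbenzene: x = 0.535, y = 0.171
  p-xylene: x = 0.115, y = 0.034
Drum-2 feed = drum-1 vapor: z₂ = (0.7943, 0.1713, 0.0345).
Drum 2:
Let ψ₂ = V/F and solve Σ zᵢ(Kᵢ−1)/(1+ψ₂(Kᵢ−1)) = 0.
Feasibility: ΣzᵢKᵢ = 1.268, Σzᵢ/Kᵢ = 1.467 — both > 1, two phases present.
Newton iteration, ψ₂⁰ = 0.68:
  ψ₂ = 0.680: g = -0.0312, g' = -0.702 → ψ₂ = 0.636
  ψ₂ = 0.636: g = -0.0017, g' = -0.629 → ψ₂ = 0.633
Converged at ψ₂ = 0.633.
  MEK: x = 0.592, y = 0.912
  ethylbenzene: x = 0.338, y = 0.074
  p-xylene: x = 0.070, y = 0.014

x_MEK (drum 2) = 0.592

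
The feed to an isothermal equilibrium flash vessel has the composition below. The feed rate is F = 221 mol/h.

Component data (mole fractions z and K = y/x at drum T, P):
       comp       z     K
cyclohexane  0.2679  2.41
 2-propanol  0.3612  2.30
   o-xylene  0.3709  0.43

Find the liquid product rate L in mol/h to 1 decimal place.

Let ψ = V/F and solve Σ zᵢ(Kᵢ−1)/(1+ψ(Kᵢ−1)) = 0.
g(0) = ΣzᵢKᵢ − 1 = 0.6359 and g(1) = 1 − Σzᵢ/Kᵢ = -0.1308, so a root lies in (0, 1).
Newton–Raphson from ψ = 0.52:
  ψ = 0.5200: g = 0.19764, g' = -0.6380 → ψ = 0.8298
  ψ = 0.8298: g = -0.00117, g' = -0.6882 → ψ = 0.8281
Converged at ψ = 0.8281.
Then V = ψ·F = 0.8281·221 = 183.0 mol/h and L = F − V = 38.0 mol/h.

L = 38.0 mol/h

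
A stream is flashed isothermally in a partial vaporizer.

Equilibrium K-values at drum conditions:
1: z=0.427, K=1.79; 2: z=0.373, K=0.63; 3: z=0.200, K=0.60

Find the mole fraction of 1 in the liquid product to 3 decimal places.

x_1 = 0.325

Material balance + equilibrium reduce to Σ zᵢ(Kᵢ−1)/(1+V/F(Kᵢ−1)) = 0.
g(0) = ΣzᵢKᵢ − 1 = 0.119 and g(1) = 1 − Σzᵢ/Kᵢ = -0.164, so a root lies in (0, 1).
Newton iteration, V/F⁰ = 0.33:
  V/F = 0.330: g = 0.0182, g' = -0.276 → V/F = 0.396
  V/F = 0.396: g = 0.0002, g' = -0.270 → V/F = 0.397
Converged at V/F = 0.397.
Compositions from xᵢ = zᵢ/(1+V/F(Kᵢ−1)), yᵢ = Kᵢxᵢ:
  1: x = 0.325, y = 0.582
  2: x = 0.437, y = 0.275
  3: x = 0.238, y = 0.143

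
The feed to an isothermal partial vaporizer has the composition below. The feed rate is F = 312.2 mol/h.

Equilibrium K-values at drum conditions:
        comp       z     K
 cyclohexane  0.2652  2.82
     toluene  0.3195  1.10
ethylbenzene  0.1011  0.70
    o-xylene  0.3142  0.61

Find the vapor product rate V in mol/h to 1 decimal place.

Material balance + equilibrium reduce to Σ zᵢ(Kᵢ−1)/(1+V/F(Kᵢ−1)) = 0.
g(0) = ΣzᵢKᵢ − 1 = 0.3617 and g(1) = 1 − Σzᵢ/Kᵢ = -0.0440, so a root lies in (0, 1).
Iterate (Newton) starting at V/F = 0.3:
  V/F = 0.3000: g = 0.17112, g' = -0.4428 → V/F = 0.6864
  V/F = 0.6864: g = 0.03895, g' = -0.2800 → V/F = 0.8256
  V/F = 0.8256: g = 0.00135, g' = -0.2630 → V/F = 0.8307
Converged at V/F = 0.8307.
Then V = V/F·F = 0.8307·312.2 = 259.3 mol/h and L = F − V = 52.9 mol/h.

V = 259.3 mol/h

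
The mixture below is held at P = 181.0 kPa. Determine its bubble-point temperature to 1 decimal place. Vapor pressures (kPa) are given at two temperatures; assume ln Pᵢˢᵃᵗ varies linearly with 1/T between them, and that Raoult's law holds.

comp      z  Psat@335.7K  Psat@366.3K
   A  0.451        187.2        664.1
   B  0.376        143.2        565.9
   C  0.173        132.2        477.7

T = 338.2 K

Bubble-point temperature: ΣzᵢPᵢˢᵃᵗ(T) = P. Interpolate ln Pᵢˢᵃᵗ = aᵢ + bᵢ/T.
  T = 335.7 K: ΣzᵢPᵢˢᵃᵗ = 161.14 kPa
  T = 366.3 K: ΣzᵢPᵢˢᵃᵗ = 594.93 kPa
  T = 351.0 K: ΣzᵢPᵢˢᵃᵗ = 318.47 kPa
  T = 343.4 K: ΣzᵢPᵢˢᵃᵗ = 228.75 kPa
  T = 339.5 K: ΣzᵢPᵢˢᵃᵗ = 191.93 kPa
  T = 337.6 K: ΣzᵢPᵢˢᵃᵗ = 175.95 kPa
Interpolating between 337.6 K and 339.5 K gives T ≈ 338.2 K.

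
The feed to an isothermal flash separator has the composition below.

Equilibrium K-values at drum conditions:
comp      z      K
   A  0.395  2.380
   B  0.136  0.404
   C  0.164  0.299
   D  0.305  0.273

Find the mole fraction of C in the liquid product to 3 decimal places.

x_C = 0.181

Let ψ = V/F and solve Σ zᵢ(Kᵢ−1)/(1+ψ(Kᵢ−1)) = 0.
Feasibility: ΣzᵢKᵢ = 1.127, Σzᵢ/Kᵢ = 2.168 — both > 1, two phases present.
Newton iteration, ψ⁰ = 0.58:
  ψ = 0.580: g = -0.3982, g' = -1.056 → ψ = 0.203
  ψ = 0.203: g = -0.0604, g' = -0.853 → ψ = 0.132
  ψ = 0.132: g = 0.0012, g' = -0.890 → ψ = 0.133
Converged at ψ = 0.133.
Compositions from xᵢ = zᵢ/(1+ψ(Kᵢ−1)), yᵢ = Kᵢxᵢ:
  A: x = 0.334, y = 0.794
  B: x = 0.148, y = 0.060
  C: x = 0.181, y = 0.054
  D: x = 0.338, y = 0.092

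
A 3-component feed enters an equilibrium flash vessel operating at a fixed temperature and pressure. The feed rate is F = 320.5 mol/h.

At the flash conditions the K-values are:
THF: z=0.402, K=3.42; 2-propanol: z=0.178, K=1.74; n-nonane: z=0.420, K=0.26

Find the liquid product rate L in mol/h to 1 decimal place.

Newton–Raphson from ψ = 0.5:
  ψ = 0.500: g = 0.0430, g' = -1.113 → ψ = 0.539
  ψ = 0.539: g = -0.0003, g' = -1.129 → ψ = 0.538
Converged at ψ = 0.538.
Then V = ψ·F = 0.5384·320.5 = 172.6 mol/h and L = F − V = 147.9 mol/h.

L = 147.9 mol/h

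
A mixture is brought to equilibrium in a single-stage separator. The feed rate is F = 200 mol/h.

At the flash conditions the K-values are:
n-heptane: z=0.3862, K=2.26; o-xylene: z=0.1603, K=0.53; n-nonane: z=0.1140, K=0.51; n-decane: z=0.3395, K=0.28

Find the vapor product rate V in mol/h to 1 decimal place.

Let ψ = V/F and solve Σ zᵢ(Kᵢ−1)/(1+ψ(Kᵢ−1)) = 0.
g(0) = ΣzᵢKᵢ − 1 = 0.1110 and g(1) = 1 − Σzᵢ/Kᵢ = -0.9094, so a root lies in (0, 1).
Newton–Raphson from ψ = 0.66:
  ψ = 0.6600: g = -0.39188, g' = -0.9560 → ψ = 0.2501
  ψ = 0.2501: g = -0.07714, g' = -0.6973 → ψ = 0.1395
  ψ = 0.1395: g = 0.00158, g' = -0.7331 → ψ = 0.1416
Converged at ψ = 0.1416.
Then V = ψ·F = 0.1416·200 = 28.3 mol/h and L = F − V = 171.7 mol/h.

V = 28.3 mol/h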